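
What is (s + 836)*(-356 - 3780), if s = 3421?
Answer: -17606952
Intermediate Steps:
(s + 836)*(-356 - 3780) = (3421 + 836)*(-356 - 3780) = 4257*(-4136) = -17606952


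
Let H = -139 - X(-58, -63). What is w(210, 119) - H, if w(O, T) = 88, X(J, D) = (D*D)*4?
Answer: 16103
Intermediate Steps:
X(J, D) = 4*D² (X(J, D) = D²*4 = 4*D²)
H = -16015 (H = -139 - 4*(-63)² = -139 - 4*3969 = -139 - 1*15876 = -139 - 15876 = -16015)
w(210, 119) - H = 88 - 1*(-16015) = 88 + 16015 = 16103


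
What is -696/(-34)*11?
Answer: 3828/17 ≈ 225.18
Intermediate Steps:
-696/(-34)*11 = -696*(-1)/34*11 = -24*(-29/34)*11 = (348/17)*11 = 3828/17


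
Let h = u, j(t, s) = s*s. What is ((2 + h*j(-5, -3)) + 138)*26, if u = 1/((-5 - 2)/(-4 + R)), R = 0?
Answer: 26416/7 ≈ 3773.7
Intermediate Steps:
j(t, s) = s**2
u = 4/7 (u = 1/((-5 - 2)/(-4 + 0)) = 1/(-7/(-4)) = 1/(-7*(-1/4)) = 1/(7/4) = 4/7 ≈ 0.57143)
h = 4/7 ≈ 0.57143
((2 + h*j(-5, -3)) + 138)*26 = ((2 + (4/7)*(-3)**2) + 138)*26 = ((2 + (4/7)*9) + 138)*26 = ((2 + 36/7) + 138)*26 = (50/7 + 138)*26 = (1016/7)*26 = 26416/7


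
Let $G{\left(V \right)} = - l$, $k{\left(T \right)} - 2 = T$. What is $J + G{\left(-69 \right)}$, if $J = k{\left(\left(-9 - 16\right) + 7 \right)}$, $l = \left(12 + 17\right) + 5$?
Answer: $-50$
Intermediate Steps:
$l = 34$ ($l = 29 + 5 = 34$)
$k{\left(T \right)} = 2 + T$
$G{\left(V \right)} = -34$ ($G{\left(V \right)} = \left(-1\right) 34 = -34$)
$J = -16$ ($J = 2 + \left(\left(-9 - 16\right) + 7\right) = 2 + \left(-25 + 7\right) = 2 - 18 = -16$)
$J + G{\left(-69 \right)} = -16 - 34 = -50$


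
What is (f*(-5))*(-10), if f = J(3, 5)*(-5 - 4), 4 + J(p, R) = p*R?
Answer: -4950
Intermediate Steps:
J(p, R) = -4 + R*p (J(p, R) = -4 + p*R = -4 + R*p)
f = -99 (f = (-4 + 5*3)*(-5 - 4) = (-4 + 15)*(-9) = 11*(-9) = -99)
(f*(-5))*(-10) = -99*(-5)*(-10) = 495*(-10) = -4950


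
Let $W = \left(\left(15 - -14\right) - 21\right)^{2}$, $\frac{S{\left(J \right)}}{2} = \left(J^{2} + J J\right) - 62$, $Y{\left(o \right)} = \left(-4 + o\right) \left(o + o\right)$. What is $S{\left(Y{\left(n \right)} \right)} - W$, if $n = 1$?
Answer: $-44$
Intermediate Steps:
$Y{\left(o \right)} = 2 o \left(-4 + o\right)$ ($Y{\left(o \right)} = \left(-4 + o\right) 2 o = 2 o \left(-4 + o\right)$)
$S{\left(J \right)} = -124 + 4 J^{2}$ ($S{\left(J \right)} = 2 \left(\left(J^{2} + J J\right) - 62\right) = 2 \left(\left(J^{2} + J^{2}\right) - 62\right) = 2 \left(2 J^{2} - 62\right) = 2 \left(-62 + 2 J^{2}\right) = -124 + 4 J^{2}$)
$W = 64$ ($W = \left(\left(15 + 14\right) - 21\right)^{2} = \left(29 - 21\right)^{2} = 8^{2} = 64$)
$S{\left(Y{\left(n \right)} \right)} - W = \left(-124 + 4 \left(2 \cdot 1 \left(-4 + 1\right)\right)^{2}\right) - 64 = \left(-124 + 4 \left(2 \cdot 1 \left(-3\right)\right)^{2}\right) - 64 = \left(-124 + 4 \left(-6\right)^{2}\right) - 64 = \left(-124 + 4 \cdot 36\right) - 64 = \left(-124 + 144\right) - 64 = 20 - 64 = -44$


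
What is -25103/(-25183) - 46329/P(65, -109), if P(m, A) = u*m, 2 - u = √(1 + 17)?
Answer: 1178125072/11458265 + 138987*√2/910 ≈ 318.82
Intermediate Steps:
u = 2 - 3*√2 (u = 2 - √(1 + 17) = 2 - √18 = 2 - 3*√2 ≈ -2.2426)
P(m, A) = m*(2 - 3*√2) (P(m, A) = (2 - 3*√2)*m = m*(2 - 3*√2))
-25103/(-25183) - 46329/P(65, -109) = -25103/(-25183) - 46329*1/(65*(2 - 3*√2)) = -25103*(-1/25183) - 46329/(130 - 195*√2) = 25103/25183 - 46329/(130 - 195*√2)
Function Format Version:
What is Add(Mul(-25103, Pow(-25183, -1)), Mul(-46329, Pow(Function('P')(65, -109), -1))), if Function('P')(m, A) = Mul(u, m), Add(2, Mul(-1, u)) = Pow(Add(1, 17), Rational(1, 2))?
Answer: Add(Rational(1178125072, 11458265), Mul(Rational(138987, 910), Pow(2, Rational(1, 2)))) ≈ 318.82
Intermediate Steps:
u = Add(2, Mul(-3, Pow(2, Rational(1, 2)))) (u = Add(2, Mul(-1, Pow(Add(1, 17), Rational(1, 2)))) = Add(2, Mul(-1, Pow(18, Rational(1, 2)))) = Add(2, Mul(-1, Mul(3, Pow(2, Rational(1, 2))))) = Add(2, Mul(-3, Pow(2, Rational(1, 2)))) ≈ -2.2426)
Function('P')(m, A) = Mul(m, Add(2, Mul(-3, Pow(2, Rational(1, 2))))) (Function('P')(m, A) = Mul(Add(2, Mul(-3, Pow(2, Rational(1, 2)))), m) = Mul(m, Add(2, Mul(-3, Pow(2, Rational(1, 2))))))
Add(Mul(-25103, Pow(-25183, -1)), Mul(-46329, Pow(Function('P')(65, -109), -1))) = Add(Mul(-25103, Pow(-25183, -1)), Mul(-46329, Pow(Mul(65, Add(2, Mul(-3, Pow(2, Rational(1, 2))))), -1))) = Add(Mul(-25103, Rational(-1, 25183)), Mul(-46329, Pow(Add(130, Mul(-195, Pow(2, Rational(1, 2)))), -1))) = Add(Rational(25103, 25183), Mul(-46329, Pow(Add(130, Mul(-195, Pow(2, Rational(1, 2)))), -1)))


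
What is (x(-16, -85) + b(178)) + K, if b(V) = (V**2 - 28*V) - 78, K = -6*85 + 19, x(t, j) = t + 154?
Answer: 26269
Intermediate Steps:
x(t, j) = 154 + t
K = -491 (K = -510 + 19 = -491)
b(V) = -78 + V**2 - 28*V
(x(-16, -85) + b(178)) + K = ((154 - 16) + (-78 + 178**2 - 28*178)) - 491 = (138 + (-78 + 31684 - 4984)) - 491 = (138 + 26622) - 491 = 26760 - 491 = 26269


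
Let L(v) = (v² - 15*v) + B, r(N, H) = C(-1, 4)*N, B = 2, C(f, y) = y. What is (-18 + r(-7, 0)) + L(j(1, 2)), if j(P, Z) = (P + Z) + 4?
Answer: -100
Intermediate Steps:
j(P, Z) = 4 + P + Z
r(N, H) = 4*N
L(v) = 2 + v² - 15*v (L(v) = (v² - 15*v) + 2 = 2 + v² - 15*v)
(-18 + r(-7, 0)) + L(j(1, 2)) = (-18 + 4*(-7)) + (2 + (4 + 1 + 2)² - 15*(4 + 1 + 2)) = (-18 - 28) + (2 + 7² - 15*7) = -46 + (2 + 49 - 105) = -46 - 54 = -100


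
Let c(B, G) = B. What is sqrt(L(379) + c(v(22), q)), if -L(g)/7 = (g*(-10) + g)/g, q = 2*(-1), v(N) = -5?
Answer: sqrt(58) ≈ 7.6158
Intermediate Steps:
q = -2
L(g) = 63 (L(g) = -7*(g*(-10) + g)/g = -7*(-10*g + g)/g = -7*(-9*g)/g = -7*(-9) = 63)
sqrt(L(379) + c(v(22), q)) = sqrt(63 - 5) = sqrt(58)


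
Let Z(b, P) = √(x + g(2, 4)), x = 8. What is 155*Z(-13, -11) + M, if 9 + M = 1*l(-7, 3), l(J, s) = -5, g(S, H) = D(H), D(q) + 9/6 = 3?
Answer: -14 + 155*√38/2 ≈ 463.74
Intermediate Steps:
D(q) = 3/2 (D(q) = -3/2 + 3 = 3/2)
g(S, H) = 3/2
Z(b, P) = √38/2 (Z(b, P) = √(8 + 3/2) = √(19/2) = √38/2)
M = -14 (M = -9 + 1*(-5) = -9 - 5 = -14)
155*Z(-13, -11) + M = 155*(√38/2) - 14 = 155*√38/2 - 14 = -14 + 155*√38/2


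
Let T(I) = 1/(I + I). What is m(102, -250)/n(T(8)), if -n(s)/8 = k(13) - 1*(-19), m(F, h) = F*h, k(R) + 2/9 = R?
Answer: 57375/572 ≈ 100.31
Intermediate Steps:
k(R) = -2/9 + R
T(I) = 1/(2*I)
n(s) = -2288/9 (n(s) = -8*((-2/9 + 13) - 1*(-19)) = -8*(115/9 + 19) = -8*286/9 = -2288/9)
m(102, -250)/n(T(8)) = (102*(-250))/(-2288/9) = -25500*(-9/2288) = 57375/572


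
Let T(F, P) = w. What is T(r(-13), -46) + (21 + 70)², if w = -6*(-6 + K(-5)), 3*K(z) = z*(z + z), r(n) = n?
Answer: 8217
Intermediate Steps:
K(z) = 2*z²/3 (K(z) = (z*(z + z))/3 = (z*(2*z))/3 = (2*z²)/3 = 2*z²/3)
w = -64 (w = -6*(-6 + (⅔)*(-5)²) = -6*(-6 + (⅔)*25) = -6*(-6 + 50/3) = -6*32/3 = -64)
T(F, P) = -64
T(r(-13), -46) + (21 + 70)² = -64 + (21 + 70)² = -64 + 91² = -64 + 8281 = 8217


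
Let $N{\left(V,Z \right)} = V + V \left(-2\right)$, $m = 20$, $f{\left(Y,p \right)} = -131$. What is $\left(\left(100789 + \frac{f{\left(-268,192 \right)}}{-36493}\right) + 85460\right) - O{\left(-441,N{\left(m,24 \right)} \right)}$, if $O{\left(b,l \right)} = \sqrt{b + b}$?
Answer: $\frac{6796784888}{36493} - 21 i \sqrt{2} \approx 1.8625 \cdot 10^{5} - 29.698 i$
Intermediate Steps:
$N{\left(V,Z \right)} = - V$ ($N{\left(V,Z \right)} = V - 2 V = - V$)
$O{\left(b,l \right)} = \sqrt{2} \sqrt{b}$ ($O{\left(b,l \right)} = \sqrt{2 b} = \sqrt{2} \sqrt{b}$)
$\left(\left(100789 + \frac{f{\left(-268,192 \right)}}{-36493}\right) + 85460\right) - O{\left(-441,N{\left(m,24 \right)} \right)} = \left(\left(100789 - \frac{131}{-36493}\right) + 85460\right) - \sqrt{2} \sqrt{-441} = \left(\left(100789 - - \frac{131}{36493}\right) + 85460\right) - \sqrt{2} \cdot 21 i = \left(\left(100789 + \frac{131}{36493}\right) + 85460\right) - 21 i \sqrt{2} = \left(\frac{3678093108}{36493} + 85460\right) - 21 i \sqrt{2} = \frac{6796784888}{36493} - 21 i \sqrt{2}$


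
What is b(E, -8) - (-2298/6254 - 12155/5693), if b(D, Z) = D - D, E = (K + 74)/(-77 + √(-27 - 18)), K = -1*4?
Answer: 44549942/17802011 ≈ 2.5025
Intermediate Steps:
K = -4
E = 70/(-77 + 3*I*√5) (E = (-4 + 74)/(-77 + √(-27 - 18)) = 70/(-77 + √(-45)) = 70/(-77 + 3*I*√5) ≈ -0.90224 - 0.078603*I)
b(D, Z) = 0
b(E, -8) - (-2298/6254 - 12155/5693) = 0 - (-2298/6254 - 12155/5693) = 0 - (-2298*1/6254 - 12155*1/5693) = 0 - (-1149/3127 - 12155/5693) = 0 - 1*(-44549942/17802011) = 0 + 44549942/17802011 = 44549942/17802011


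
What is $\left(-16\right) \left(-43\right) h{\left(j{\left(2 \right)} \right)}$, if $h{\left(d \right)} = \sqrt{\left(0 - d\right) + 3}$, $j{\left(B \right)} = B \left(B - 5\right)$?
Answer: $2064$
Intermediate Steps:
$j{\left(B \right)} = B \left(-5 + B\right)$
$h{\left(d \right)} = \sqrt{3 - d}$ ($h{\left(d \right)} = \sqrt{- d + 3} = \sqrt{3 - d}$)
$\left(-16\right) \left(-43\right) h{\left(j{\left(2 \right)} \right)} = \left(-16\right) \left(-43\right) \sqrt{3 - 2 \left(-5 + 2\right)} = 688 \sqrt{3 - 2 \left(-3\right)} = 688 \sqrt{3 - -6} = 688 \sqrt{3 + 6} = 688 \sqrt{9} = 688 \cdot 3 = 2064$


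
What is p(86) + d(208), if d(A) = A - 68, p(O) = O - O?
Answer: 140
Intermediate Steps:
p(O) = 0
d(A) = -68 + A
p(86) + d(208) = 0 + (-68 + 208) = 0 + 140 = 140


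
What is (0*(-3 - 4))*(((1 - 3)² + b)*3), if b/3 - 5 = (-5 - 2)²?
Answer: 0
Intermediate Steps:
b = 162 (b = 15 + 3*(-5 - 2)² = 15 + 3*(-7)² = 15 + 3*49 = 15 + 147 = 162)
(0*(-3 - 4))*(((1 - 3)² + b)*3) = (0*(-3 - 4))*(((1 - 3)² + 162)*3) = (0*(-7))*(((-2)² + 162)*3) = 0*((4 + 162)*3) = 0*(166*3) = 0*498 = 0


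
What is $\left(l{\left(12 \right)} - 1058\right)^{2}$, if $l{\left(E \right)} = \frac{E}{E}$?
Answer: $1117249$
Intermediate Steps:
$l{\left(E \right)} = 1$
$\left(l{\left(12 \right)} - 1058\right)^{2} = \left(1 - 1058\right)^{2} = \left(-1057\right)^{2} = 1117249$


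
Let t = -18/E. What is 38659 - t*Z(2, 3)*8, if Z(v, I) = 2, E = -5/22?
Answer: 186959/5 ≈ 37392.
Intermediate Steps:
E = -5/22 (E = -5*1/22 = -5/22 ≈ -0.22727)
t = 396/5 (t = -18/(-5/22) = -18*(-22/5) = 396/5 ≈ 79.200)
38659 - t*Z(2, 3)*8 = 38659 - (396/5)*2*8 = 38659 - 792*8/5 = 38659 - 1*6336/5 = 38659 - 6336/5 = 186959/5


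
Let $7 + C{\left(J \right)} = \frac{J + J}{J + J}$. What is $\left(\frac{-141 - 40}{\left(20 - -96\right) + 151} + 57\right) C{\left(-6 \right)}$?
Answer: $- \frac{30076}{89} \approx -337.93$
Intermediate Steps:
$C{\left(J \right)} = -6$ ($C{\left(J \right)} = -7 + \frac{J + J}{J + J} = -7 + \frac{2 J}{2 J} = -7 + 2 J \frac{1}{2 J} = -7 + 1 = -6$)
$\left(\frac{-141 - 40}{\left(20 - -96\right) + 151} + 57\right) C{\left(-6 \right)} = \left(\frac{-141 - 40}{\left(20 - -96\right) + 151} + 57\right) \left(-6\right) = \left(- \frac{181}{\left(20 + 96\right) + 151} + 57\right) \left(-6\right) = \left(- \frac{181}{116 + 151} + 57\right) \left(-6\right) = \left(- \frac{181}{267} + 57\right) \left(-6\right) = \frac{15038}{267} \left(-6\right) = - \frac{30076}{89}$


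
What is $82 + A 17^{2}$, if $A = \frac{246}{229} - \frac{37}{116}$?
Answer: $\frac{7976455}{26564} \approx 300.27$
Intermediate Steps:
$A = \frac{20063}{26564}$ ($A = 246 \cdot \frac{1}{229} - \frac{37}{116} = \frac{246}{229} - \frac{37}{116} = \frac{20063}{26564} \approx 0.75527$)
$82 + A 17^{2} = 82 + \frac{20063 \cdot 17^{2}}{26564} = 82 + \frac{20063}{26564} \cdot 289 = 82 + \frac{5798207}{26564} = \frac{7976455}{26564}$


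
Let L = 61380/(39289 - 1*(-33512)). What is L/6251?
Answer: 6820/50564339 ≈ 0.00013488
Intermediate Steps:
L = 6820/8089 (L = 61380/(39289 + 33512) = 61380/72801 = 61380*(1/72801) = 6820/8089 ≈ 0.84312)
L/6251 = (6820/8089)/6251 = (6820/8089)*(1/6251) = 6820/50564339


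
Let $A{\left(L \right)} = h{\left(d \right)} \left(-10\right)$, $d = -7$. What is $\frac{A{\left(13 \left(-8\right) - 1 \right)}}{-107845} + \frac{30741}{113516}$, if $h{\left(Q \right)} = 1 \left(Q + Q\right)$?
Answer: $\frac{659874181}{2448426604} \approx 0.26951$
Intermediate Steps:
$h{\left(Q \right)} = 2 Q$ ($h{\left(Q \right)} = 1 \cdot 2 Q = 2 Q$)
$A{\left(L \right)} = 140$ ($A{\left(L \right)} = 2 \left(-7\right) \left(-10\right) = \left(-14\right) \left(-10\right) = 140$)
$\frac{A{\left(13 \left(-8\right) - 1 \right)}}{-107845} + \frac{30741}{113516} = \frac{140}{-107845} + \frac{30741}{113516} = 140 \left(- \frac{1}{107845}\right) + 30741 \cdot \frac{1}{113516} = - \frac{28}{21569} + \frac{30741}{113516} = \frac{659874181}{2448426604}$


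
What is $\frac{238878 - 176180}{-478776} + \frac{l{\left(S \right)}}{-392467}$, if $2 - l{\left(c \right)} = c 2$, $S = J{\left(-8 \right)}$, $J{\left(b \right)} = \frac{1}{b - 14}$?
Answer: $- \frac{135343433737}{1033470792156} \approx -0.13096$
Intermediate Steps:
$J{\left(b \right)} = \frac{1}{-14 + b}$
$S = - \frac{1}{22}$ ($S = \frac{1}{-14 - 8} = \frac{1}{-22} = - \frac{1}{22} \approx -0.045455$)
$l{\left(c \right)} = 2 - 2 c$ ($l{\left(c \right)} = 2 - c 2 = 2 - 2 c$)
$\frac{238878 - 176180}{-478776} + \frac{l{\left(S \right)}}{-392467} = \frac{238878 - 176180}{-478776} + \frac{2 - - \frac{1}{11}}{-392467} = \left(238878 - 176180\right) \left(- \frac{1}{478776}\right) + \left(2 + \frac{1}{11}\right) \left(- \frac{1}{392467}\right) = 62698 \left(- \frac{1}{478776}\right) + \frac{23}{11} \left(- \frac{1}{392467}\right) = - \frac{31349}{239388} - \frac{23}{4317137} = - \frac{135343433737}{1033470792156}$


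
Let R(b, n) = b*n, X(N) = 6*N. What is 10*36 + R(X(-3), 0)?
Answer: 360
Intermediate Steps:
10*36 + R(X(-3), 0) = 10*36 + (6*(-3))*0 = 360 - 18*0 = 360 + 0 = 360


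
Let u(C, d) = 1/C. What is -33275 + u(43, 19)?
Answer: -1430824/43 ≈ -33275.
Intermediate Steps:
-33275 + u(43, 19) = -33275 + 1/43 = -1430824/43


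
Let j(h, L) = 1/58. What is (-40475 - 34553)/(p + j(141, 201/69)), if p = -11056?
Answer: 4351624/641247 ≈ 6.7862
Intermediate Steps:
j(h, L) = 1/58
(-40475 - 34553)/(p + j(141, 201/69)) = (-40475 - 34553)/(-11056 + 1/58) = -75028/(-641247/58) = -75028*(-58/641247) = 4351624/641247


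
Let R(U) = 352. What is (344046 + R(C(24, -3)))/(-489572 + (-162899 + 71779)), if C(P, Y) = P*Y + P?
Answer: -172199/290346 ≈ -0.59308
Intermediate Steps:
C(P, Y) = P + P*Y
(344046 + R(C(24, -3)))/(-489572 + (-162899 + 71779)) = (344046 + 352)/(-489572 + (-162899 + 71779)) = 344398/(-489572 - 91120) = 344398/(-580692) = 344398*(-1/580692) = -172199/290346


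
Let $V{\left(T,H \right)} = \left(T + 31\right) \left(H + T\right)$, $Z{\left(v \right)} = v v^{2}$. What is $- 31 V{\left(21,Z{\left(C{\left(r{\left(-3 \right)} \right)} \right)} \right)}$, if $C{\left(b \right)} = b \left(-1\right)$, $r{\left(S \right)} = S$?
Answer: $-77376$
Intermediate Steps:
$C{\left(b \right)} = - b$
$Z{\left(v \right)} = v^{3}$
$V{\left(T,H \right)} = \left(31 + T\right) \left(H + T\right)$
$- 31 V{\left(21,Z{\left(C{\left(r{\left(-3 \right)} \right)} \right)} \right)} = - 31 \left(21^{2} + 31 \left(\left(-1\right) \left(-3\right)\right)^{3} + 31 \cdot 21 + \left(\left(-1\right) \left(-3\right)\right)^{3} \cdot 21\right) = - 31 \left(441 + 31 \cdot 3^{3} + 651 + 3^{3} \cdot 21\right) = - 31 \left(441 + 31 \cdot 27 + 651 + 27 \cdot 21\right) = - 31 \left(441 + 837 + 651 + 567\right) = \left(-31\right) 2496 = -77376$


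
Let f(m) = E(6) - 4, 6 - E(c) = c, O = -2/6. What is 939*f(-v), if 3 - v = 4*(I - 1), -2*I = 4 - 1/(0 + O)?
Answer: -3756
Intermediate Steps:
O = -⅓ (O = -2*⅙ = -⅓ ≈ -0.33333)
E(c) = 6 - c
I = -7/2 (I = -(4 - 1/(0 - ⅓))/2 = -(4 - 1/(-⅓))/2 = -(4 - 1*(-3))/2 = -(4 + 3)/2 = -½*7 = -7/2 ≈ -3.5000)
v = 21 (v = 3 - 4*(-7/2 - 1) = 3 - 4*(-9)/2 = 3 - 1*(-18) = 3 + 18 = 21)
f(m) = -4 (f(m) = (6 - 1*6) - 4 = (6 - 6) - 4 = 0 - 4 = -4)
939*f(-v) = 939*(-4) = -3756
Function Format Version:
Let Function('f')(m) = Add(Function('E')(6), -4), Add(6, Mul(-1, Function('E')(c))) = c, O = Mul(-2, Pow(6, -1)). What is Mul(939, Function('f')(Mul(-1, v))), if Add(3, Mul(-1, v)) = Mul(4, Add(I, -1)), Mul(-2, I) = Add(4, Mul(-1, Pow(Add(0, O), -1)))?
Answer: -3756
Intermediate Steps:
O = Rational(-1, 3) (O = Mul(-2, Rational(1, 6)) = Rational(-1, 3) ≈ -0.33333)
Function('E')(c) = Add(6, Mul(-1, c))
I = Rational(-7, 2) (I = Mul(Rational(-1, 2), Add(4, Mul(-1, Pow(Add(0, Rational(-1, 3)), -1)))) = Mul(Rational(-1, 2), Add(4, Mul(-1, Pow(Rational(-1, 3), -1)))) = Mul(Rational(-1, 2), Add(4, Mul(-1, -3))) = Mul(Rational(-1, 2), Add(4, 3)) = Mul(Rational(-1, 2), 7) = Rational(-7, 2) ≈ -3.5000)
v = 21 (v = Add(3, Mul(-1, Mul(4, Add(Rational(-7, 2), -1)))) = Add(3, Mul(-1, Mul(4, Rational(-9, 2)))) = Add(3, Mul(-1, -18)) = Add(3, 18) = 21)
Function('f')(m) = -4 (Function('f')(m) = Add(Add(6, Mul(-1, 6)), -4) = Add(Add(6, -6), -4) = Add(0, -4) = -4)
Mul(939, Function('f')(Mul(-1, v))) = Mul(939, -4) = -3756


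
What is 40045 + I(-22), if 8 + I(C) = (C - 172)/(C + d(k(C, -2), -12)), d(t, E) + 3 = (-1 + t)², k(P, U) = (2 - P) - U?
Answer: 12011003/300 ≈ 40037.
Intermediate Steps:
k(P, U) = 2 - P - U
d(t, E) = -3 + (-1 + t)²
I(C) = -8 + (-172 + C)/(-3 + C + (3 - C)²) (I(C) = -8 + (C - 172)/(C + (-3 + (-1 + (2 - C - 1*(-2)))²)) = -8 + (-172 + C)/(C + (-3 + (-1 + (2 - C + 2))²)) = -8 + (-172 + C)/(C + (-3 + (-1 + (4 - C))²)) = -8 + (-172 + C)/(C + (-3 + (3 - C)²)) = -8 + (-172 + C)/(-3 + C + (3 - C)²))
40045 + I(-22) = 40045 + (-220 - 8*(-22)² + 41*(-22))/(6 + (-22)² - 5*(-22)) = 40045 + (-220 - 8*484 - 902)/(6 + 484 + 110) = 40045 + (-220 - 3872 - 902)/600 = 40045 + (1/600)*(-4994) = 40045 - 2497/300 = 12011003/300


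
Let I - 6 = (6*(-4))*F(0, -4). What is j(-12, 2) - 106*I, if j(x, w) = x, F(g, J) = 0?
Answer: -648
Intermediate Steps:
I = 6 (I = 6 + (6*(-4))*0 = 6 - 24*0 = 6 + 0 = 6)
j(-12, 2) - 106*I = -12 - 106*6 = -12 - 636 = -648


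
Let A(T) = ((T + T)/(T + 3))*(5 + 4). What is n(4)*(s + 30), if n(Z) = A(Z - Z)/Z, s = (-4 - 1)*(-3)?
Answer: 0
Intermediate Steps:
A(T) = 18*T/(3 + T) (A(T) = ((2*T)/(3 + T))*9 = (2*T/(3 + T))*9 = 18*T/(3 + T))
s = 15 (s = -5*(-3) = 15)
n(Z) = 0 (n(Z) = (18*(Z - Z)/(3 + (Z - Z)))/Z = (18*0/(3 + 0))/Z = (18*0/3)/Z = (18*0*(⅓))/Z = 0/Z = 0)
n(4)*(s + 30) = 0*(15 + 30) = 0*45 = 0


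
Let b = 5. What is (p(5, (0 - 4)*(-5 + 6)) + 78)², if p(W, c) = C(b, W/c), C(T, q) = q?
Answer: 94249/16 ≈ 5890.6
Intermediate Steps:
p(W, c) = W/c
(p(5, (0 - 4)*(-5 + 6)) + 78)² = (5/(((0 - 4)*(-5 + 6))) + 78)² = (5/((-4*1)) + 78)² = (5/(-4) + 78)² = (5*(-¼) + 78)² = (-5/4 + 78)² = (307/4)² = 94249/16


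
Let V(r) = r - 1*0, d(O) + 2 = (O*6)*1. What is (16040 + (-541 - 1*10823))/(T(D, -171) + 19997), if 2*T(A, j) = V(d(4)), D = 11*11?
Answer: 1169/5002 ≈ 0.23371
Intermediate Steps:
d(O) = -2 + 6*O (d(O) = -2 + (O*6)*1 = -2 + (6*O)*1 = -2 + 6*O)
D = 121
V(r) = r (V(r) = r + 0 = r)
T(A, j) = 11 (T(A, j) = (-2 + 6*4)/2 = (-2 + 24)/2 = (½)*22 = 11)
(16040 + (-541 - 1*10823))/(T(D, -171) + 19997) = (16040 + (-541 - 1*10823))/(11 + 19997) = (16040 + (-541 - 10823))/20008 = (16040 - 11364)*(1/20008) = 4676*(1/20008) = 1169/5002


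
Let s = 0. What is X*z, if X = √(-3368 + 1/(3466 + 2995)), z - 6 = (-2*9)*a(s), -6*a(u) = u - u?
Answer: 6*I*√140595540267/6461 ≈ 348.21*I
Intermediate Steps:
a(u) = 0 (a(u) = -(u - u)/6 = -⅙*0 = 0)
z = 6 (z = 6 - 2*9*0 = 6 - 18*0 = 6 + 0 = 6)
X = I*√140595540267/6461 (X = √(-3368 + 1/6461) = √(-21760647/6461) = I*√140595540267/6461 ≈ 58.034*I)
X*z = (I*√140595540267/6461)*6 = 6*I*√140595540267/6461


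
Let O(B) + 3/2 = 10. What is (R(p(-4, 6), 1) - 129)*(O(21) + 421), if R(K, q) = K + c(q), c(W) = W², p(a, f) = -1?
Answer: -110811/2 ≈ -55406.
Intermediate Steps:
O(B) = 17/2 (O(B) = -3/2 + 10 = 17/2)
R(K, q) = K + q²
(R(p(-4, 6), 1) - 129)*(O(21) + 421) = ((-1 + 1²) - 129)*(17/2 + 421) = ((-1 + 1) - 129)*(859/2) = (0 - 129)*(859/2) = -129*859/2 = -110811/2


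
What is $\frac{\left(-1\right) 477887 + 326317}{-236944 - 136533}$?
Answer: $\frac{151570}{373477} \approx 0.40583$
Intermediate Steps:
$\frac{\left(-1\right) 477887 + 326317}{-236944 - 136533} = \frac{-477887 + 326317}{-373477} = \left(-151570\right) \left(- \frac{1}{373477}\right) = \frac{151570}{373477}$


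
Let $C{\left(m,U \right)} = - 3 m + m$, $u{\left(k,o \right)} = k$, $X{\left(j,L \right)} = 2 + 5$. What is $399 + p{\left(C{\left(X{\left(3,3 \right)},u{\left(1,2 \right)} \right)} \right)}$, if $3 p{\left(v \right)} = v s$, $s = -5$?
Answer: $\frac{1267}{3} \approx 422.33$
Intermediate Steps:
$X{\left(j,L \right)} = 7$
$C{\left(m,U \right)} = - 2 m$
$p{\left(v \right)} = - \frac{5 v}{3}$ ($p{\left(v \right)} = \frac{v \left(-5\right)}{3} = \frac{\left(-5\right) v}{3} = - \frac{5 v}{3}$)
$399 + p{\left(C{\left(X{\left(3,3 \right)},u{\left(1,2 \right)} \right)} \right)} = 399 - \frac{5 \left(\left(-2\right) 7\right)}{3} = 399 - - \frac{70}{3} = 399 + \frac{70}{3} = \frac{1267}{3}$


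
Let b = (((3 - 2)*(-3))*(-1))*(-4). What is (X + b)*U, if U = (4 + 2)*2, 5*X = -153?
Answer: -2556/5 ≈ -511.20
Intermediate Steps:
X = -153/5 (X = (⅕)*(-153) = -153/5 ≈ -30.600)
b = -12 (b = ((1*(-3))*(-1))*(-4) = -3*(-1)*(-4) = 3*(-4) = -12)
U = 12 (U = 6*2 = 12)
(X + b)*U = (-153/5 - 12)*12 = -213/5*12 = -2556/5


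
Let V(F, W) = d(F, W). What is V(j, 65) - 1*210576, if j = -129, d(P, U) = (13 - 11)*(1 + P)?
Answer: -210832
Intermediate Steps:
d(P, U) = 2 + 2*P (d(P, U) = 2*(1 + P) = 2 + 2*P)
V(F, W) = 2 + 2*F
V(j, 65) - 1*210576 = (2 + 2*(-129)) - 1*210576 = (2 - 258) - 210576 = -256 - 210576 = -210832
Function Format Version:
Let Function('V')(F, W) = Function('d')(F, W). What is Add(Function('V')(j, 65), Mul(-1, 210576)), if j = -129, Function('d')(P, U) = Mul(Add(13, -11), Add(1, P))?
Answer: -210832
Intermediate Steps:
Function('d')(P, U) = Add(2, Mul(2, P)) (Function('d')(P, U) = Mul(2, Add(1, P)) = Add(2, Mul(2, P)))
Function('V')(F, W) = Add(2, Mul(2, F))
Add(Function('V')(j, 65), Mul(-1, 210576)) = Add(Add(2, Mul(2, -129)), Mul(-1, 210576)) = Add(Add(2, -258), -210576) = Add(-256, -210576) = -210832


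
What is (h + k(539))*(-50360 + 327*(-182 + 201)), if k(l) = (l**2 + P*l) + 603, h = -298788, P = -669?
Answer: 16257353485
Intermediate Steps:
k(l) = 603 + l**2 - 669*l (k(l) = (l**2 - 669*l) + 603 = 603 + l**2 - 669*l)
(h + k(539))*(-50360 + 327*(-182 + 201)) = (-298788 + (603 + 539**2 - 669*539))*(-50360 + 327*(-182 + 201)) = (-298788 + (603 + 290521 - 360591))*(-50360 + 327*19) = (-298788 - 69467)*(-50360 + 6213) = -368255*(-44147) = 16257353485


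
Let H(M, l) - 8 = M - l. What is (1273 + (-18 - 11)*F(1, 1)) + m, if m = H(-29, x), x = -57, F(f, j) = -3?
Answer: 1396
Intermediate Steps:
H(M, l) = 8 + M - l (H(M, l) = 8 + (M - l) = 8 + M - l)
m = 36 (m = 8 - 29 - 1*(-57) = 8 - 29 + 57 = 36)
(1273 + (-18 - 11)*F(1, 1)) + m = (1273 + (-18 - 11)*(-3)) + 36 = (1273 - 29*(-3)) + 36 = (1273 + 87) + 36 = 1360 + 36 = 1396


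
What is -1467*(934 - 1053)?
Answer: 174573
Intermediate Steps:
-1467*(934 - 1053) = -1467*(-119) = 174573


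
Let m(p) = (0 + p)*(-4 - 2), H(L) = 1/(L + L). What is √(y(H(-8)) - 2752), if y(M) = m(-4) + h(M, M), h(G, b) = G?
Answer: I*√43649/4 ≈ 52.231*I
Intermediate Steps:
H(L) = 1/(2*L)
m(p) = -6*p (m(p) = p*(-6) = -6*p)
y(M) = 24 + M (y(M) = -6*(-4) + M = 24 + M)
√(y(H(-8)) - 2752) = √((24 + (½)/(-8)) - 2752) = √((24 + (½)*(-⅛)) - 2752) = √((24 - 1/16) - 2752) = √(383/16 - 2752) = √(-43649/16) = I*√43649/4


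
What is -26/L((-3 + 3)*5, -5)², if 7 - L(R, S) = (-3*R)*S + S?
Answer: -13/72 ≈ -0.18056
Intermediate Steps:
L(R, S) = 7 - S + 3*R*S (L(R, S) = 7 - ((-3*R)*S + S) = 7 - (-3*R*S + S) = 7 - (S - 3*R*S) = 7 + (-S + 3*R*S) = 7 - S + 3*R*S)
-26/L((-3 + 3)*5, -5)² = -26/(7 - 1*(-5) + 3*((-3 + 3)*5)*(-5))² = -26/(7 + 5 + 3*(0*5)*(-5))² = -26/(7 + 5 + 3*0*(-5))² = -26/(7 + 5 + 0)² = -26/(12²) = -26/144 = -26*1/144 = -13/72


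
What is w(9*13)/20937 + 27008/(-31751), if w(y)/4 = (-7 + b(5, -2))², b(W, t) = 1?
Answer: -186964784/221590229 ≈ -0.84374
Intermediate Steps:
w(y) = 144 (w(y) = 4*(-7 + 1)² = 4*(-6)² = 4*36 = 144)
w(9*13)/20937 + 27008/(-31751) = 144/20937 + 27008/(-31751) = 144*(1/20937) + 27008*(-1/31751) = 48/6979 - 27008/31751 = -186964784/221590229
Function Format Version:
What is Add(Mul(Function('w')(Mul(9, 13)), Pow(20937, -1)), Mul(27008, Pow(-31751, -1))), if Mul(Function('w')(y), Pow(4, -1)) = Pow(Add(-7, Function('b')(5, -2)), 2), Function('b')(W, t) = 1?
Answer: Rational(-186964784, 221590229) ≈ -0.84374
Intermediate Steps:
Function('w')(y) = 144 (Function('w')(y) = Mul(4, Pow(Add(-7, 1), 2)) = Mul(4, Pow(-6, 2)) = Mul(4, 36) = 144)
Add(Mul(Function('w')(Mul(9, 13)), Pow(20937, -1)), Mul(27008, Pow(-31751, -1))) = Add(Mul(144, Pow(20937, -1)), Mul(27008, Pow(-31751, -1))) = Add(Mul(144, Rational(1, 20937)), Mul(27008, Rational(-1, 31751))) = Add(Rational(48, 6979), Rational(-27008, 31751)) = Rational(-186964784, 221590229)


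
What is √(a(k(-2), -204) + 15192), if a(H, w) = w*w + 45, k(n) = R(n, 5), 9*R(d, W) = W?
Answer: 3*√6317 ≈ 238.44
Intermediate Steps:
R(d, W) = W/9
k(n) = 5/9 (k(n) = (⅑)*5 = 5/9)
a(H, w) = 45 + w² (a(H, w) = w² + 45 = 45 + w²)
√(a(k(-2), -204) + 15192) = √((45 + (-204)²) + 15192) = √((45 + 41616) + 15192) = √(41661 + 15192) = √56853 = 3*√6317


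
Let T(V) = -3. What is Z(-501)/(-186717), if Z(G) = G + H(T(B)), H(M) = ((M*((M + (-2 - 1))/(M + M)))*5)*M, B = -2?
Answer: 152/62239 ≈ 0.0024422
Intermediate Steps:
H(M) = M*(-15/2 + 5*M/2) (H(M) = ((M*((M - 3)/((2*M))))*5)*M = ((M*((-3 + M)*(1/(2*M))))*5)*M = ((M*((-3 + M)/(2*M)))*5)*M = ((-3/2 + M/2)*5)*M = (-15/2 + 5*M/2)*M = M*(-15/2 + 5*M/2))
Z(G) = 45 + G (Z(G) = G + (5/2)*(-3)*(-3 - 3) = G + (5/2)*(-3)*(-6) = G + 45 = 45 + G)
Z(-501)/(-186717) = (45 - 501)/(-186717) = -456*(-1/186717) = 152/62239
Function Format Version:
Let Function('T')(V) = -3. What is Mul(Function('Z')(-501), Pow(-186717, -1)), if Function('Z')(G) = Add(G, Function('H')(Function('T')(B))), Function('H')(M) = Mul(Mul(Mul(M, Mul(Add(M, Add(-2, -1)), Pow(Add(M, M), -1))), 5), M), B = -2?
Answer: Rational(152, 62239) ≈ 0.0024422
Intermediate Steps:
Function('H')(M) = Mul(M, Add(Rational(-15, 2), Mul(Rational(5, 2), M))) (Function('H')(M) = Mul(Mul(Mul(M, Mul(Add(M, -3), Pow(Mul(2, M), -1))), 5), M) = Mul(Mul(Mul(M, Mul(Add(-3, M), Mul(Rational(1, 2), Pow(M, -1)))), 5), M) = Mul(Mul(Mul(M, Mul(Rational(1, 2), Pow(M, -1), Add(-3, M))), 5), M) = Mul(Mul(Add(Rational(-3, 2), Mul(Rational(1, 2), M)), 5), M) = Mul(Add(Rational(-15, 2), Mul(Rational(5, 2), M)), M) = Mul(M, Add(Rational(-15, 2), Mul(Rational(5, 2), M))))
Function('Z')(G) = Add(45, G) (Function('Z')(G) = Add(G, Mul(Rational(5, 2), -3, Add(-3, -3))) = Add(G, Mul(Rational(5, 2), -3, -6)) = Add(G, 45) = Add(45, G))
Mul(Function('Z')(-501), Pow(-186717, -1)) = Mul(Add(45, -501), Pow(-186717, -1)) = Mul(-456, Rational(-1, 186717)) = Rational(152, 62239)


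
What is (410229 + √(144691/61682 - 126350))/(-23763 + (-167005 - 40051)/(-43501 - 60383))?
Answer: -10654057359/617097109 - 25971*I*√480711018987138/38063783877338 ≈ -17.265 - 0.01496*I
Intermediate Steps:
(410229 + √(144691/61682 - 126350))/(-23763 + (-167005 - 40051)/(-43501 - 60383)) = (410229 + √(144691*(1/61682) - 126350))/(-23763 - 207056/(-103884)) = (410229 + √(144691/61682 - 126350))/(-23763 - 207056*(-1/103884)) = (410229 + √(-7793376009/61682))/(-23763 + 51764/25971) = (410229 + I*√480711018987138/61682)/(-617097109/25971) = (410229 + I*√480711018987138/61682)*(-25971/617097109) = -10654057359/617097109 - 25971*I*√480711018987138/38063783877338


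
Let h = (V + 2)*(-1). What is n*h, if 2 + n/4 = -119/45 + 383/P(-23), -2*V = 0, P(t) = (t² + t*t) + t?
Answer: 35392/1035 ≈ 34.195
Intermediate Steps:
P(t) = t + 2*t² (P(t) = (t² + t²) + t = 2*t² + t = t + 2*t²)
V = 0 (V = -½*0 = 0)
h = -2 (h = (0 + 2)*(-1) = 2*(-1) = -2)
n = -17696/1035 (n = -8 + 4*(-119/45 + 383/((-23*(1 + 2*(-23))))) = -8 + 4*(-119*1/45 + 383/((-23*(1 - 46)))) = -8 + 4*(-119/45 + 383/((-23*(-45)))) = -8 + 4*(-119/45 + 383/1035) = -8 + 4*(-2354/1035) = -8 - 9416/1035 = -17696/1035 ≈ -17.098)
n*h = -17696/1035*(-2) = 35392/1035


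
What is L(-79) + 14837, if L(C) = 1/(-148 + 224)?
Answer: 1127613/76 ≈ 14837.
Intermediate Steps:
L(C) = 1/76
L(-79) + 14837 = 1/76 + 14837 = 1127613/76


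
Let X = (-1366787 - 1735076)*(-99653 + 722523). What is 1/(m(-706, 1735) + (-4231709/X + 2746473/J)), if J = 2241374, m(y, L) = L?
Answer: 1082615809532839235/1879665017786250125049 ≈ 0.00057596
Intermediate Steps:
X = -1932057406810 (X = -3101863*622870 = -1932057406810)
1/(m(-706, 1735) + (-4231709/X + 2746473/J)) = 1/(1735 + (-4231709/(-1932057406810) + 2746473/2241374)) = 1/(1735 + (-4231709*(-1/1932057406810) + 2746473*(1/2241374))) = 1/(1735 + (4231709/1932057406810 + 2746473/2241374)) = 1/(1735 + 1326588246774052324/1082615809532839235) = 1/(1879665017786250125049/1082615809532839235) = 1082615809532839235/1879665017786250125049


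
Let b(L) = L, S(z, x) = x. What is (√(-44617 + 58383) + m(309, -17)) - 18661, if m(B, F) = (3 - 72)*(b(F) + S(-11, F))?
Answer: -16315 + √13766 ≈ -16198.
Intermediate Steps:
m(B, F) = -138*F (m(B, F) = (3 - 72)*(F + F) = -138*F)
(√(-44617 + 58383) + m(309, -17)) - 18661 = (√(-44617 + 58383) - 138*(-17)) - 18661 = (√13766 + 2346) - 18661 = (2346 + √13766) - 18661 = -16315 + √13766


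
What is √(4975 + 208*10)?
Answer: √7055 ≈ 83.994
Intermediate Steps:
√(4975 + 208*10) = √(4975 + 2080) = √7055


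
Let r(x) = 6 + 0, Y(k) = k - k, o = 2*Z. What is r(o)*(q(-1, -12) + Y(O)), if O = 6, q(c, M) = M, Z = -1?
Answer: -72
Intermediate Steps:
o = -2 (o = 2*(-1) = -2)
Y(k) = 0
r(x) = 6
r(o)*(q(-1, -12) + Y(O)) = 6*(-12 + 0) = 6*(-12) = -72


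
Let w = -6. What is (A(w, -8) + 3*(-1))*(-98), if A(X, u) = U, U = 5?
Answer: -196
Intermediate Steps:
A(X, u) = 5
(A(w, -8) + 3*(-1))*(-98) = (5 + 3*(-1))*(-98) = (5 - 3)*(-98) = 2*(-98) = -196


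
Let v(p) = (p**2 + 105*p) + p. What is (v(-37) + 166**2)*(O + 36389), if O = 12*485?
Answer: 1055351627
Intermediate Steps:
v(p) = p**2 + 106*p
O = 5820
(v(-37) + 166**2)*(O + 36389) = (-37*(106 - 37) + 166**2)*(5820 + 36389) = (-37*69 + 27556)*42209 = (-2553 + 27556)*42209 = 25003*42209 = 1055351627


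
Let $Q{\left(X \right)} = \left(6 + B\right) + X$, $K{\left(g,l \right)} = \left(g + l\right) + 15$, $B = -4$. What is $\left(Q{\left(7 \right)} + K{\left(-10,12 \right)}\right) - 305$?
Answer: $-279$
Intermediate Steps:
$K{\left(g,l \right)} = 15 + g + l$
$Q{\left(X \right)} = 2 + X$ ($Q{\left(X \right)} = \left(6 - 4\right) + X = 2 + X$)
$\left(Q{\left(7 \right)} + K{\left(-10,12 \right)}\right) - 305 = \left(\left(2 + 7\right) + \left(15 - 10 + 12\right)\right) - 305 = \left(9 + 17\right) - 305 = 26 - 305 = -279$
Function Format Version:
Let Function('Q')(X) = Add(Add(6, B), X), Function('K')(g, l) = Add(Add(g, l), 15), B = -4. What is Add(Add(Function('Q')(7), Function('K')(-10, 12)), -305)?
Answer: -279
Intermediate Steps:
Function('K')(g, l) = Add(15, g, l)
Function('Q')(X) = Add(2, X) (Function('Q')(X) = Add(Add(6, -4), X) = Add(2, X))
Add(Add(Function('Q')(7), Function('K')(-10, 12)), -305) = Add(Add(Add(2, 7), Add(15, -10, 12)), -305) = Add(Add(9, 17), -305) = Add(26, -305) = -279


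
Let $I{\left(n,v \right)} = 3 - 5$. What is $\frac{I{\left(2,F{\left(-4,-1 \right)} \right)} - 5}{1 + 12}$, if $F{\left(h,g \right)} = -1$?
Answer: $- \frac{7}{13} \approx -0.53846$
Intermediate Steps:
$I{\left(n,v \right)} = -2$
$\frac{I{\left(2,F{\left(-4,-1 \right)} \right)} - 5}{1 + 12} = \frac{-2 - 5}{1 + 12} = - \frac{7}{13}$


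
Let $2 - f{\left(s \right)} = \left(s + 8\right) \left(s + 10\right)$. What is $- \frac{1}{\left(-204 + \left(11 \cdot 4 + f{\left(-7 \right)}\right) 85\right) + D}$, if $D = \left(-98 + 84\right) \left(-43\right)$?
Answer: $- \frac{1}{4053} \approx -0.00024673$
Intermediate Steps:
$f{\left(s \right)} = 2 - \left(8 + s\right) \left(10 + s\right)$ ($f{\left(s \right)} = 2 - \left(s + 8\right) \left(s + 10\right) = 2 - \left(8 + s\right) \left(10 + s\right)$)
$D = 602$ ($D = \left(-14\right) \left(-43\right) = 602$)
$- \frac{1}{\left(-204 + \left(11 \cdot 4 + f{\left(-7 \right)}\right) 85\right) + D} = - \frac{1}{\left(-204 + \left(11 \cdot 4 - 1\right) 85\right) + 602} = - \frac{1}{\left(-204 + \left(44 - 1\right) 85\right) + 602} = - \frac{1}{\left(-204 + 43 \cdot 85\right) + 602} = - \frac{1}{\left(-204 + 3655\right) + 602} = - \frac{1}{3451 + 602} = - \frac{1}{4053}$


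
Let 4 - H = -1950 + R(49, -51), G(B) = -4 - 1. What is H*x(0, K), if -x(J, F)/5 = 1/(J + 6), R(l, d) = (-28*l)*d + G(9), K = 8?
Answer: 113355/2 ≈ 56678.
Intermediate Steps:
G(B) = -5
R(l, d) = -5 - 28*d*l (R(l, d) = (-28*l)*d - 5 = -28*d*l - 5 = -5 - 28*d*l)
x(J, F) = -5/(6 + J) (x(J, F) = -5/(J + 6) = -5/(6 + J))
H = -68013 (H = 4 - (-1950 + (-5 - 28*(-51)*49)) = 4 - (-1950 + (-5 + 69972)) = 4 - (-1950 + 69967) = 4 - 1*68017 = 4 - 68017 = -68013)
H*x(0, K) = -(-340065)/(6 + 0) = -(-340065)/6 = -68013*(-⅚) = 113355/2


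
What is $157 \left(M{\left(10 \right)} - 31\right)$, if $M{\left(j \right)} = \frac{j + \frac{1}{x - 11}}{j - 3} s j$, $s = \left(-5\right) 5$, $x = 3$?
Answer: $- \frac{1686651}{28} \approx -60238.0$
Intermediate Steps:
$s = -25$
$M{\left(j \right)} = - \frac{25 j \left(- \frac{1}{8} + j\right)}{-3 + j}$ ($M{\left(j \right)} = \frac{j + \frac{1}{3 - 11}}{j - 3} \left(-25\right) j = \frac{j + \frac{1}{3 - 11}}{-3 + j} \left(-25\right) j = \frac{j + \frac{1}{-8}}{-3 + j} \left(-25\right) j = \frac{j - \frac{1}{8}}{-3 + j} \left(-25\right) j = \frac{- \frac{1}{8} + j}{-3 + j} \left(-25\right) j = - \frac{25 \left(- \frac{1}{8} + j\right)}{-3 + j} j = - \frac{25 j \left(- \frac{1}{8} + j\right)}{-3 + j}$)
$157 \left(M{\left(10 \right)} - 31\right) = 157 \left(\frac{25}{8} \cdot 10 \frac{1}{-3 + 10} \left(1 - 80\right) - 31\right) = 157 \left(\frac{25}{8} \cdot 10 \cdot \frac{1}{7} \left(1 - 80\right) - 31\right) = 157 \left(\frac{25}{8} \cdot 10 \cdot \frac{1}{7} \left(-79\right) - 31\right) = 157 \left(- \frac{9875}{28} - 31\right) = 157 \left(- \frac{10743}{28}\right) = - \frac{1686651}{28}$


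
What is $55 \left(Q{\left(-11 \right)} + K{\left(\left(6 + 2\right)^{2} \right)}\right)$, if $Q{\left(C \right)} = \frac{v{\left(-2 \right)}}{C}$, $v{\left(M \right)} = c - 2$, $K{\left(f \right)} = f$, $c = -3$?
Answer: $3545$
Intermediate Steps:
$v{\left(M \right)} = -5$ ($v{\left(M \right)} = -3 - 2 = -5$)
$Q{\left(C \right)} = - \frac{5}{C}$
$55 \left(Q{\left(-11 \right)} + K{\left(\left(6 + 2\right)^{2} \right)}\right) = 55 \left(- \frac{5}{-11} + \left(6 + 2\right)^{2}\right) = 55 \left(\left(-5\right) \left(- \frac{1}{11}\right) + 8^{2}\right) = 55 \left(\frac{5}{11} + 64\right) = 55 \cdot \frac{709}{11} = 3545$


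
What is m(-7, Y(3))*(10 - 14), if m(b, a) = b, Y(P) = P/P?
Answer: 28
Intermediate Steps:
Y(P) = 1
m(-7, Y(3))*(10 - 14) = -7*(10 - 14) = -7*(-4) = 28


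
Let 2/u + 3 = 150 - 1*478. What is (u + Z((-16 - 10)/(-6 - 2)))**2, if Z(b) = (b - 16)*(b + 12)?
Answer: 1060432431529/28047616 ≈ 37808.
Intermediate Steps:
u = -2/331 (u = 2/(-3 + (150 - 1*478)) = 2/(-3 + (150 - 478)) = 2/(-3 - 328) = 2/(-331) = 2*(-1/331) = -2/331 ≈ -0.0060423)
Z(b) = (-16 + b)*(12 + b)
(u + Z((-16 - 10)/(-6 - 2)))**2 = (-2/331 + (-192 + ((-16 - 10)/(-6 - 2))**2 - 4*(-16 - 10)/(-6 - 2)))**2 = (-2/331 + (-192 + (-26/(-8))**2 - (-104)/(-8)))**2 = (-2/331 + (-192 + (-26*(-1/8))**2 - (-104)*(-1)/8))**2 = (-2/331 + (-192 + (13/4)**2 - 4*13/4))**2 = (-2/331 + (-192 + 169/16 - 13))**2 = (-2/331 - 3111/16)**2 = (-1029773/5296)**2 = 1060432431529/28047616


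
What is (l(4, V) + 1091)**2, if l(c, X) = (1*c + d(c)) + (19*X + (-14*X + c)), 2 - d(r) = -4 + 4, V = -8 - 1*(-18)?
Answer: 1324801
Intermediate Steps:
V = 10 (V = -8 + 18 = 10)
d(r) = 2 (d(r) = 2 - (-4 + 4) = 2 - 1*0 = 2 + 0 = 2)
l(c, X) = 2 + 2*c + 5*X (l(c, X) = (1*c + 2) + (19*X + (-14*X + c)) = (c + 2) + (19*X + (c - 14*X)) = (2 + c) + (c + 5*X) = 2 + 2*c + 5*X)
(l(4, V) + 1091)**2 = ((2 + 2*4 + 5*10) + 1091)**2 = ((2 + 8 + 50) + 1091)**2 = (60 + 1091)**2 = 1151**2 = 1324801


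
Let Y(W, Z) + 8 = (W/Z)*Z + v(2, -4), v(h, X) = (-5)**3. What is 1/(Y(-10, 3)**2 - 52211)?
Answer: -1/31762 ≈ -3.1484e-5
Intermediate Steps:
v(h, X) = -125
Y(W, Z) = -133 + W (Y(W, Z) = -8 + ((W/Z)*Z - 125) = -8 + (W - 125) = -8 + (-125 + W) = -133 + W)
1/(Y(-10, 3)**2 - 52211) = 1/((-133 - 10)**2 - 52211) = 1/((-143)**2 - 52211) = 1/(20449 - 52211) = 1/(-31762) = -1/31762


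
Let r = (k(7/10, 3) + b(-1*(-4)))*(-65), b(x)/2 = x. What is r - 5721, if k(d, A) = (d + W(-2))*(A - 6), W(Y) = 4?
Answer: -10649/2 ≈ -5324.5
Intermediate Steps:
b(x) = 2*x
k(d, A) = (-6 + A)*(4 + d) (k(d, A) = (d + 4)*(A - 6) = (4 + d)*(-6 + A) = (-6 + A)*(4 + d))
r = 793/2 (r = ((-24 - 42/10 + 4*3 + 3*(7/10)) + 2*(-1*(-4)))*(-65) = ((-24 - 42/10 + 12 + 3*(7*(1/10))) + 2*4)*(-65) = ((-24 - 6*7/10 + 12 + 3*(7/10)) + 8)*(-65) = ((-24 - 21/5 + 12 + 21/10) + 8)*(-65) = (-141/10 + 8)*(-65) = -61/10*(-65) = 793/2 ≈ 396.50)
r - 5721 = 793/2 - 5721 = -10649/2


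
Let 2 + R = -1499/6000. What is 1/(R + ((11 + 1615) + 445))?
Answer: 6000/12412501 ≈ 0.00048338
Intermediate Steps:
R = -13499/6000 (R = -2 - 1499/6000 = -13499/6000 ≈ -2.2498)
1/(R + ((11 + 1615) + 445)) = 1/(-13499/6000 + ((11 + 1615) + 445)) = 1/(-13499/6000 + (1626 + 445)) = 1/(-13499/6000 + 2071) = 1/(12412501/6000) = 6000/12412501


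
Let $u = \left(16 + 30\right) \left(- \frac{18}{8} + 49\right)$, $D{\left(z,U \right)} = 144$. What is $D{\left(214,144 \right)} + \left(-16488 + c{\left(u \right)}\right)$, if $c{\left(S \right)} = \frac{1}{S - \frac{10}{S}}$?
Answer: $- \frac{302340472382}{18498561} \approx -16344.0$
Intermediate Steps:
$u = \frac{4301}{2}$ ($u = 46 \left(\left(-18\right) \frac{1}{8} + 49\right) = 46 \left(- \frac{9}{4} + 49\right) = 46 \cdot \frac{187}{4} = \frac{4301}{2} \approx 2150.5$)
$D{\left(214,144 \right)} + \left(-16488 + c{\left(u \right)}\right) = 144 - \left(16488 - \frac{4301}{2 \left(-10 + \left(\frac{4301}{2}\right)^{2}\right)}\right) = 144 - \left(16488 - \frac{4301}{2 \left(-10 + \frac{18498601}{4}\right)}\right) = 144 - \left(16488 - \frac{4301}{2 \cdot \frac{18498561}{4}}\right) = 144 + \left(-16488 + \frac{4301}{2} \cdot \frac{4}{18498561}\right) = 144 + \left(-16488 + \frac{8602}{18498561}\right) = 144 - \frac{305004265166}{18498561} = - \frac{302340472382}{18498561}$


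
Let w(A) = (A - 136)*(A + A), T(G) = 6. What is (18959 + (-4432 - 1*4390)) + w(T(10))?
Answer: 8577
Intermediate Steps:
w(A) = 2*A*(-136 + A) (w(A) = (-136 + A)*(2*A) = 2*A*(-136 + A))
(18959 + (-4432 - 1*4390)) + w(T(10)) = (18959 + (-4432 - 1*4390)) + 2*6*(-136 + 6) = (18959 + (-4432 - 4390)) + 2*6*(-130) = (18959 - 8822) - 1560 = 10137 - 1560 = 8577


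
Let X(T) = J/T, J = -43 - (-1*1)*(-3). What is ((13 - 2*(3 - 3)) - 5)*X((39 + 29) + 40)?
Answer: -92/27 ≈ -3.4074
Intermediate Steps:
J = -46 (J = -43 - (-1)*(-3) = -43 - 1*3 = -43 - 3 = -46)
X(T) = -46/T
((13 - 2*(3 - 3)) - 5)*X((39 + 29) + 40) = ((13 - 2*(3 - 3)) - 5)*(-46/((39 + 29) + 40)) = ((13 - 2*0) - 5)*(-46/(68 + 40)) = ((13 + 0) - 5)*(-46/108) = (13 - 5)*(-46*1/108) = 8*(-23/54) = -92/27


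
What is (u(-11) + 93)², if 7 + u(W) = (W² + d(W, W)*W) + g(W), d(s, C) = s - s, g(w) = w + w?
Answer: 34225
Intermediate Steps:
g(w) = 2*w
d(s, C) = 0
u(W) = -7 + W² + 2*W (u(W) = -7 + ((W² + 0*W) + 2*W) = -7 + ((W² + 0) + 2*W) = -7 + (W² + 2*W) = -7 + W² + 2*W)
(u(-11) + 93)² = ((-7 + (-11)² + 2*(-11)) + 93)² = ((-7 + 121 - 22) + 93)² = (92 + 93)² = 185² = 34225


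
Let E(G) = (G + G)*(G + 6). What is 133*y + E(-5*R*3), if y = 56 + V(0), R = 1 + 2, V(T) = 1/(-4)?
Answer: 43699/4 ≈ 10925.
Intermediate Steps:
V(T) = -1/4
R = 3
y = 223/4 (y = 56 - 1/4 = 223/4 ≈ 55.750)
E(G) = 2*G*(6 + G) (E(G) = (2*G)*(6 + G) = 2*G*(6 + G))
133*y + E(-5*R*3) = 133*(223/4) + 2*(-5*3*3)*(6 - 5*3*3) = 29659/4 + 2*(-15*3)*(6 - 15*3) = 29659/4 + 2*(-45)*(6 - 45) = 29659/4 + 2*(-45)*(-39) = 29659/4 + 3510 = 43699/4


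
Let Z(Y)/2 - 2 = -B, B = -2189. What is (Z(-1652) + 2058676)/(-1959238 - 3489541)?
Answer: -2063058/5448779 ≈ -0.37863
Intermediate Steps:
Z(Y) = 4382 (Z(Y) = 4 + 2*(-1*(-2189)) = 4 + 2*2189 = 4 + 4378 = 4382)
(Z(-1652) + 2058676)/(-1959238 - 3489541) = (4382 + 2058676)/(-1959238 - 3489541) = 2063058/(-5448779) = 2063058*(-1/5448779) = -2063058/5448779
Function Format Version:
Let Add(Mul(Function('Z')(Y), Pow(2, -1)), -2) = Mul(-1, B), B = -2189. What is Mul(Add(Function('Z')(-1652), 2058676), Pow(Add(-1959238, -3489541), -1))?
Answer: Rational(-2063058, 5448779) ≈ -0.37863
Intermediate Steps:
Function('Z')(Y) = 4382 (Function('Z')(Y) = Add(4, Mul(2, Mul(-1, -2189))) = Add(4, Mul(2, 2189)) = Add(4, 4378) = 4382)
Mul(Add(Function('Z')(-1652), 2058676), Pow(Add(-1959238, -3489541), -1)) = Mul(Add(4382, 2058676), Pow(Add(-1959238, -3489541), -1)) = Mul(2063058, Pow(-5448779, -1)) = Mul(2063058, Rational(-1, 5448779)) = Rational(-2063058, 5448779)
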